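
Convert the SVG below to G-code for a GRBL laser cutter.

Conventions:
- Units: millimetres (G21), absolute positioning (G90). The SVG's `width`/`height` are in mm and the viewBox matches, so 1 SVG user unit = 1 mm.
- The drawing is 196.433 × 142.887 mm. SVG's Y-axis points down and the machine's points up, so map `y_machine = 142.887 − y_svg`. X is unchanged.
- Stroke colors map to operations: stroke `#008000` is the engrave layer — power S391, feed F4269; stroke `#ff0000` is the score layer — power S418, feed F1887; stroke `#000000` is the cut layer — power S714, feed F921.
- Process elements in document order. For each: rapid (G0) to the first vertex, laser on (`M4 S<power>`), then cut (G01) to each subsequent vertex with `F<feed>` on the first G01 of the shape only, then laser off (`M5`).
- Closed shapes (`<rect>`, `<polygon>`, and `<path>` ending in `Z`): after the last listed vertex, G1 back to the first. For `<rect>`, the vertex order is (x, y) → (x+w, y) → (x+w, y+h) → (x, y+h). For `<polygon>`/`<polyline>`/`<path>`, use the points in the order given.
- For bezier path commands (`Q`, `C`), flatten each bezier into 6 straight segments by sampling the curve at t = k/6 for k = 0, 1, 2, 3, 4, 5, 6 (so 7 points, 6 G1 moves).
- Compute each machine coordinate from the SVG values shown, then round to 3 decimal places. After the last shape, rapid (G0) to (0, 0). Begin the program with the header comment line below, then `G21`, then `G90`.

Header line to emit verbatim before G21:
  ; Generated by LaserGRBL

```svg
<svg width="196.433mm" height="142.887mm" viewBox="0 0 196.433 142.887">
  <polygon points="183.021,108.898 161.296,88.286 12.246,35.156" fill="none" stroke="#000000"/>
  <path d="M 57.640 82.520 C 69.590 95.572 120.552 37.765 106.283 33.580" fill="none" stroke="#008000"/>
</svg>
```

Since the viewBox matches the mm dimensions, user units are millimetres directly. The only transform is the Y-flip y_m = 142.887 − y_svg.

Shape 1 is a closed polygon drawn with `<polygon>`. Its stroke #000000 means cut at S714, F921. After flipping Y the toolpath is (183.021,33.989) → (161.296,54.601) → (12.246,107.731) → (183.021,33.989), returning to the start.

Shape 2 is a cubic bezier drawn with `<path>`. Its stroke #008000 means engrave at S391, F4269. After flipping Y the toolpath is (57.640,60.367) → (66.383,59.170) → (78.733,66.324) → (91.794,78.373) → (102.669,91.858) → (108.464,103.322) → (106.283,109.307).

; Generated by LaserGRBL
G21
G90
G0 X183.021 Y33.989
M4 S714
G01 X161.296 Y54.601 F921
G01 X12.246 Y107.731
G01 X183.021 Y33.989
M5
G0 X57.640 Y60.367
M4 S391
G01 X66.383 Y59.170 F4269
G01 X78.733 Y66.324
G01 X91.794 Y78.373
G01 X102.669 Y91.858
G01 X108.464 Y103.322
G01 X106.283 Y109.307
M5
G0 X0.000 Y0.000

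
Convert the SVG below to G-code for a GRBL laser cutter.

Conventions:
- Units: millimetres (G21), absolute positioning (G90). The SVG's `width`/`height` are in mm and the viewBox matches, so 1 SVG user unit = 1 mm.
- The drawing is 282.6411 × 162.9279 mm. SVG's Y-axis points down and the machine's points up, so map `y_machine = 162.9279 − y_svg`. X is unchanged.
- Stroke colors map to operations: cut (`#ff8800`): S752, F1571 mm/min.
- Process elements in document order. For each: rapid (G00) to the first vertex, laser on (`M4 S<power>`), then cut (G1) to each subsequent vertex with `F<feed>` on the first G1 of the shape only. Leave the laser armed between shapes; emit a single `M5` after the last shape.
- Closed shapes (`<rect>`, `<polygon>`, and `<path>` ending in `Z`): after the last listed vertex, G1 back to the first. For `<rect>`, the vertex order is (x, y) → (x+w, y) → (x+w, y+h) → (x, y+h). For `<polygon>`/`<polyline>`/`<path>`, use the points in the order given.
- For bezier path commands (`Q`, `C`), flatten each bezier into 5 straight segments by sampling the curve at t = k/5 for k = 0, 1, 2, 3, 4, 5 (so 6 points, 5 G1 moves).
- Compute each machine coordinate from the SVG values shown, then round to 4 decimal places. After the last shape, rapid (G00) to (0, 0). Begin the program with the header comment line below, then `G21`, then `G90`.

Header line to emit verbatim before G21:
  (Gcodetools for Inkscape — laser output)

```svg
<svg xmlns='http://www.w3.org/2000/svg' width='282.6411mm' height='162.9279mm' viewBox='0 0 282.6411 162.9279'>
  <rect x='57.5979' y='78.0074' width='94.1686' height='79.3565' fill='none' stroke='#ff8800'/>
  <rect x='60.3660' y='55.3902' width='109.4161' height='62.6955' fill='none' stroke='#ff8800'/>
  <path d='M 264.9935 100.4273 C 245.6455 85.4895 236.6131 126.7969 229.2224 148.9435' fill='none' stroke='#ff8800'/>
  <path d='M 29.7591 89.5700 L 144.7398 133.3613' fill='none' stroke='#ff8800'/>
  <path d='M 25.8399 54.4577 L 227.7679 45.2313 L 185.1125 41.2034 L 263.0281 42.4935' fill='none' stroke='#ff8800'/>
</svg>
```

viewBox `0 0 282.6411 162.9279` with mm width/height → 1 unit = 1 mm. Flip: y_m = 162.9279 − y_svg.

**Shape 1** — `<rect>` rectangle, stroke `#ff8800` → cut (S752, F1571). Machine vertices: (57.5979,84.9205) → (151.7665,84.9205) → (151.7665,5.5640) → (57.5979,5.5640) → (57.5979,84.9205). Closed: final G1 returns to the first vertex.

**Shape 2** — `<rect>` rectangle, stroke `#ff8800` → cut (S752, F1571). Machine vertices: (60.3660,107.5377) → (169.7821,107.5377) → (169.7821,44.8422) → (60.3660,44.8422) → (60.3660,107.5377). Closed: final G1 returns to the first vertex.

**Shape 3** — `<path>` cubic bezier, stroke `#ff8800` → cut (S752, F1571). Control points (SVG): P0=(264.9935,100.4273), P1=(245.6455,85.4895), P2=(236.6131,126.7969), P3=(229.2224,148.9435); sampled at t=k/5. Machine vertices: (264.9935,62.5006) → (254.5532,65.3171) → (246.1723,58.2542) → (239.4344,44.9315) → (233.9232,28.9684) → (229.2224,13.9844). Open path.

**Shape 4** — `<path>` line segment, stroke `#ff8800` → cut (S752, F1571). Machine vertices: (29.7591,73.3579) → (144.7398,29.5666). Open path.

**Shape 5** — `<path>` open polyline, stroke `#ff8800` → cut (S752, F1571). Machine vertices: (25.8399,108.4702) → (227.7679,117.6966) → (185.1125,121.7245) → (263.0281,120.4344). Open path.

(Gcodetools for Inkscape — laser output)
G21
G90
G00 X57.5979 Y84.9205
M4 S752
G1 X151.7665 Y84.9205 F1571
G1 X151.7665 Y5.5640
G1 X57.5979 Y5.5640
G1 X57.5979 Y84.9205
G00 X60.3660 Y107.5377
M4 S752
G1 X169.7821 Y107.5377 F1571
G1 X169.7821 Y44.8422
G1 X60.3660 Y44.8422
G1 X60.3660 Y107.5377
G00 X264.9935 Y62.5006
M4 S752
G1 X254.5532 Y65.3171 F1571
G1 X246.1723 Y58.2542
G1 X239.4344 Y44.9315
G1 X233.9232 Y28.9684
G1 X229.2224 Y13.9844
G00 X29.7591 Y73.3579
M4 S752
G1 X144.7398 Y29.5666 F1571
G00 X25.8399 Y108.4702
M4 S752
G1 X227.7679 Y117.6966 F1571
G1 X185.1125 Y121.7245
G1 X263.0281 Y120.4344
M5
G00 X0.0000 Y0.0000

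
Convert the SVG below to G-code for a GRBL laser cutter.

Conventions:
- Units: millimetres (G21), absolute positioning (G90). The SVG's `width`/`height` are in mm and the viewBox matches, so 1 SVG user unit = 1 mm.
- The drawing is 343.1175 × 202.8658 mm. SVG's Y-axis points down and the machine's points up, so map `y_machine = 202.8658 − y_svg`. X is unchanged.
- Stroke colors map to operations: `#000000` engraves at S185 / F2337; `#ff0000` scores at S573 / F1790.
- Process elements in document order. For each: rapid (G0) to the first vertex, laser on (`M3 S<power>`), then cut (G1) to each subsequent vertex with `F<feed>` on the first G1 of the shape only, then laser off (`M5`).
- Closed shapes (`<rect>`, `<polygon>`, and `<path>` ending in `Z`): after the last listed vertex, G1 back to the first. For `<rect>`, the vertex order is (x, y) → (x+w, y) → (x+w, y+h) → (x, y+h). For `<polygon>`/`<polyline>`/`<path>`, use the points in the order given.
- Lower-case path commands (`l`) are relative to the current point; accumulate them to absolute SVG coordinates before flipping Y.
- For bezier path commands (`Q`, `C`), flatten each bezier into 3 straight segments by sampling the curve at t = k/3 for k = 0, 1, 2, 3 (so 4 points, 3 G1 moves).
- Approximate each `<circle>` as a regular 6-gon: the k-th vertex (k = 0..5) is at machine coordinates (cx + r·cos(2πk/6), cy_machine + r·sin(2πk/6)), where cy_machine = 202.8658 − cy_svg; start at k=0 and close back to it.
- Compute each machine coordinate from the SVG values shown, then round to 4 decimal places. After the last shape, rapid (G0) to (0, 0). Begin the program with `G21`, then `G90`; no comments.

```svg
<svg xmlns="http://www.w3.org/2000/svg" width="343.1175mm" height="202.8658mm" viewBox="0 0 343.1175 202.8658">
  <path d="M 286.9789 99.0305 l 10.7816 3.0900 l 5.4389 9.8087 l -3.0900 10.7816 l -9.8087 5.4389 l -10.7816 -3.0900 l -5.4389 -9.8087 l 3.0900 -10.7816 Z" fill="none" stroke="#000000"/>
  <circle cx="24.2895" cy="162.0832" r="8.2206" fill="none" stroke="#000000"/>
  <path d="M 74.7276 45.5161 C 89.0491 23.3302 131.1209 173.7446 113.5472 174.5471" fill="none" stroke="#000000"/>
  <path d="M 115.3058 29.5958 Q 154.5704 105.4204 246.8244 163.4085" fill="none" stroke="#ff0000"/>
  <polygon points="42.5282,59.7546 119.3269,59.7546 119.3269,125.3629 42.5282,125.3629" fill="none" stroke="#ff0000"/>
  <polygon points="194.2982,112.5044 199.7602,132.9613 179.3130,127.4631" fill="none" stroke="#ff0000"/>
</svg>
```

Since the viewBox matches the mm dimensions, user units are millimetres directly. The only transform is the Y-flip y_m = 202.8658 − y_svg.

Shape 1 is a regular polygon drawn with `<path>`. Its stroke #000000 means engrave at S185, F2337. After flipping Y the toolpath is (286.9789,103.8353) → (297.7605,100.7453) → (303.1994,90.9366) → (300.1094,80.1550) → (290.3007,74.7161) → (279.5191,77.8061) → (274.0802,87.6148) → (277.1702,98.3964) → (286.9789,103.8353), returning to the start.

Shape 2 is a circle drawn with `<circle>`. Its stroke #000000 means engrave at S185, F2337. After flipping Y the toolpath is (32.5101,40.7826) → (28.3998,47.9018) → (20.1792,47.9018) → (16.0689,40.7826) → (20.1792,33.6634) → (28.3998,33.6634) → (32.5101,40.7826), returning to the start.

Shape 3 is a cubic bezier drawn with `<path>`. Its stroke #000000 means engrave at S185, F2337. After flipping Y the toolpath is (74.7276,157.3497) → (95.0623,133.9360) → (114.4759,67.0580) → (113.5472,28.3187).

Shape 4 is a quadratic bezier drawn with `<path>`. Its stroke #ff0000 means score at S573, F1790. After flipping Y the toolpath is (115.3058,173.2700) → (147.3699,124.7021) → (191.2094,80.0979) → (246.8244,39.4573).

Shape 5 is a rectangle drawn with `<polygon>`. Its stroke #ff0000 means score at S573, F1790. After flipping Y the toolpath is (42.5282,143.1112) → (119.3269,143.1112) → (119.3269,77.5029) → (42.5282,77.5029) → (42.5282,143.1112), returning to the start.

Shape 6 is a regular polygon drawn with `<polygon>`. Its stroke #ff0000 means score at S573, F1790. After flipping Y the toolpath is (194.2982,90.3614) → (199.7602,69.9045) → (179.3130,75.4027) → (194.2982,90.3614), returning to the start.

G21
G90
G0 X286.9789 Y103.8353
M3 S185
G1 X297.7605 Y100.7453 F2337
G1 X303.1994 Y90.9366
G1 X300.1094 Y80.1550
G1 X290.3007 Y74.7161
G1 X279.5191 Y77.8061
G1 X274.0802 Y87.6148
G1 X277.1702 Y98.3964
G1 X286.9789 Y103.8353
M5
G0 X32.5101 Y40.7826
M3 S185
G1 X28.3998 Y47.9018 F2337
G1 X20.1792 Y47.9018
G1 X16.0689 Y40.7826
G1 X20.1792 Y33.6634
G1 X28.3998 Y33.6634
G1 X32.5101 Y40.7826
M5
G0 X74.7276 Y157.3497
M3 S185
G1 X95.0623 Y133.9360 F2337
G1 X114.4759 Y67.0580
G1 X113.5472 Y28.3187
M5
G0 X115.3058 Y173.2700
M3 S573
G1 X147.3699 Y124.7021 F1790
G1 X191.2094 Y80.0979
G1 X246.8244 Y39.4573
M5
G0 X42.5282 Y143.1112
M3 S573
G1 X119.3269 Y143.1112 F1790
G1 X119.3269 Y77.5029
G1 X42.5282 Y77.5029
G1 X42.5282 Y143.1112
M5
G0 X194.2982 Y90.3614
M3 S573
G1 X199.7602 Y69.9045 F1790
G1 X179.3130 Y75.4027
G1 X194.2982 Y90.3614
M5
G0 X0.0000 Y0.0000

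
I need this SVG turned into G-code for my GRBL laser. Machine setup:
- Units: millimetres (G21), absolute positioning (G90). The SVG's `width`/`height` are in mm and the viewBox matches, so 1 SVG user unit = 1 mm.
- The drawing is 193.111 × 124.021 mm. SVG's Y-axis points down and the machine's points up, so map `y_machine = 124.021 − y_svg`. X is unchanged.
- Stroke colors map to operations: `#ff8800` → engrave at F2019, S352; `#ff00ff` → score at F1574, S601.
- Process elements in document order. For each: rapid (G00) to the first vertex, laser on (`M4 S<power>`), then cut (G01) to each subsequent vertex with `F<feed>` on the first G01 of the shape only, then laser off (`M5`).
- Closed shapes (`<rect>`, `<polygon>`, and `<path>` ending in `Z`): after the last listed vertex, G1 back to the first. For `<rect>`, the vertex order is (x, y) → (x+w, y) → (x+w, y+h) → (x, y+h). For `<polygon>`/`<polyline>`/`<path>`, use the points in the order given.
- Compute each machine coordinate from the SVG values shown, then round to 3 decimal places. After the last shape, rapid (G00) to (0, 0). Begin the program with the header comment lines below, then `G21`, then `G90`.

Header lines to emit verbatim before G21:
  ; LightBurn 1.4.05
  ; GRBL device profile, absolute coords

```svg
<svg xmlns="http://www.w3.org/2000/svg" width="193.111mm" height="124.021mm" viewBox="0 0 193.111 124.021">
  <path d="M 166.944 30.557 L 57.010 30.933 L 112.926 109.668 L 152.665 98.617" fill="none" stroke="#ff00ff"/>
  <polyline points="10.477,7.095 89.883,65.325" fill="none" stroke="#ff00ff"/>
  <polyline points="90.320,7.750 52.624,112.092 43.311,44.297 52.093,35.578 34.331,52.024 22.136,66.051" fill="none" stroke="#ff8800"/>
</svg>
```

; LightBurn 1.4.05
; GRBL device profile, absolute coords
G21
G90
G00 X166.944 Y93.464
M4 S601
G01 X57.010 Y93.088 F1574
G01 X112.926 Y14.353
G01 X152.665 Y25.404
M5
G00 X10.477 Y116.926
M4 S601
G01 X89.883 Y58.696 F1574
M5
G00 X90.320 Y116.271
M4 S352
G01 X52.624 Y11.929 F2019
G01 X43.311 Y79.724
G01 X52.093 Y88.443
G01 X34.331 Y71.997
G01 X22.136 Y57.970
M5
G00 X0.000 Y0.000

viewBox `0 0 193.111 124.021` with mm width/height → 1 unit = 1 mm. Flip: y_m = 124.021 − y_svg.

**Shape 1** — `<path>` open polyline, stroke `#ff00ff` → score (S601, F1574). Machine vertices: (166.944,93.464) → (57.010,93.088) → (112.926,14.353) → (152.665,25.404). Open path.

**Shape 2** — `<polyline>` line segment, stroke `#ff00ff` → score (S601, F1574). Machine vertices: (10.477,116.926) → (89.883,58.696). Open path.

**Shape 3** — `<polyline>` open polyline, stroke `#ff8800` → engrave (S352, F2019). Machine vertices: (90.320,116.271) → (52.624,11.929) → (43.311,79.724) → (52.093,88.443) → (34.331,71.997) → (22.136,57.970). Open path.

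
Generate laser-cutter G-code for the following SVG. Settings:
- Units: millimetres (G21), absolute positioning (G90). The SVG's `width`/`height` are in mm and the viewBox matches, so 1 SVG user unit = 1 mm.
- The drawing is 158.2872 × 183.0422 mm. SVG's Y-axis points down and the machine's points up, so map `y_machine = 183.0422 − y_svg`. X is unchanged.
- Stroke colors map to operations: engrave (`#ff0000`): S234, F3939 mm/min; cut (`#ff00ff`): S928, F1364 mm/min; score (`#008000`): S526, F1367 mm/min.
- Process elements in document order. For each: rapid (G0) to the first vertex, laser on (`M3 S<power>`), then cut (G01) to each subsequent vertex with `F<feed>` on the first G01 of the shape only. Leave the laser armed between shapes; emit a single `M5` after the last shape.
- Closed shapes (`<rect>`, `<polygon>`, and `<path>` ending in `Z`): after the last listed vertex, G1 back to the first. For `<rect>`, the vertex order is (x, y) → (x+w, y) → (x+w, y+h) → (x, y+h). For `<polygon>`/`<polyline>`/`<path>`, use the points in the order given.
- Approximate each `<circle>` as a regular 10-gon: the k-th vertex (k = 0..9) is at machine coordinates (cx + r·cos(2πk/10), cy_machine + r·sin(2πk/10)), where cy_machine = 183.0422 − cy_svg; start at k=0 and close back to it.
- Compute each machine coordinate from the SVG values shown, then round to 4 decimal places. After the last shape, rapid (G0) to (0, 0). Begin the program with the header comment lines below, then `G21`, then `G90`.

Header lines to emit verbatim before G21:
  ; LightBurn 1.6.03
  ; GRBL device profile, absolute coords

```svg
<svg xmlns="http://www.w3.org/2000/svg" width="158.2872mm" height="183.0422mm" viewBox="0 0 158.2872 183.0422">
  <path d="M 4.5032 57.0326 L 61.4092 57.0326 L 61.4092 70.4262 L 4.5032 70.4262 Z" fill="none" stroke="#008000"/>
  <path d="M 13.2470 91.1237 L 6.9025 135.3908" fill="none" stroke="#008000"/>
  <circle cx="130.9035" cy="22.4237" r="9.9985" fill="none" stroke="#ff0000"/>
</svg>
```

; LightBurn 1.6.03
; GRBL device profile, absolute coords
G21
G90
G0 X4.5032 Y126.0096
M3 S526
G01 X61.4092 Y126.0096 F1367
G01 X61.4092 Y112.6160
G01 X4.5032 Y112.6160
G01 X4.5032 Y126.0096
G0 X13.2470 Y91.9185
M3 S526
G01 X6.9025 Y47.6514 F1367
G0 X140.9020 Y160.6185
M3 S234
G01 X138.9925 Y166.4955 F3939
G01 X133.9932 Y170.1276
G01 X127.8138 Y170.1276
G01 X122.8145 Y166.4955
G01 X120.9050 Y160.6185
G01 X122.8145 Y154.7415
G01 X127.8138 Y151.1094
G01 X133.9932 Y151.1094
G01 X138.9925 Y154.7415
G01 X140.9020 Y160.6185
M5
G0 X0.0000 Y0.0000

1 u = 1 mm; y_m = 183.0422 − y.

[1] `<path>` rectangle, #008000→score S526 F1367: (4.5032,126.0096) → (61.4092,126.0096) → (61.4092,112.6160) → (4.5032,112.6160) → (4.5032,126.0096) (closed)

[2] `<path>` line segment, #008000→score S526 F1367: (13.2470,91.9185) → (6.9025,47.6514)

[3] `<circle>` circle, #ff0000→engrave S234 F3939: (140.9020,160.6185) → (138.9925,166.4955) → (133.9932,170.1276) → (127.8138,170.1276) → (122.8145,166.4955) → (120.9050,160.6185) → (122.8145,154.7415) → (127.8138,151.1094) → (133.9932,151.1094) → (138.9925,154.7415) → (140.9020,160.6185) (closed)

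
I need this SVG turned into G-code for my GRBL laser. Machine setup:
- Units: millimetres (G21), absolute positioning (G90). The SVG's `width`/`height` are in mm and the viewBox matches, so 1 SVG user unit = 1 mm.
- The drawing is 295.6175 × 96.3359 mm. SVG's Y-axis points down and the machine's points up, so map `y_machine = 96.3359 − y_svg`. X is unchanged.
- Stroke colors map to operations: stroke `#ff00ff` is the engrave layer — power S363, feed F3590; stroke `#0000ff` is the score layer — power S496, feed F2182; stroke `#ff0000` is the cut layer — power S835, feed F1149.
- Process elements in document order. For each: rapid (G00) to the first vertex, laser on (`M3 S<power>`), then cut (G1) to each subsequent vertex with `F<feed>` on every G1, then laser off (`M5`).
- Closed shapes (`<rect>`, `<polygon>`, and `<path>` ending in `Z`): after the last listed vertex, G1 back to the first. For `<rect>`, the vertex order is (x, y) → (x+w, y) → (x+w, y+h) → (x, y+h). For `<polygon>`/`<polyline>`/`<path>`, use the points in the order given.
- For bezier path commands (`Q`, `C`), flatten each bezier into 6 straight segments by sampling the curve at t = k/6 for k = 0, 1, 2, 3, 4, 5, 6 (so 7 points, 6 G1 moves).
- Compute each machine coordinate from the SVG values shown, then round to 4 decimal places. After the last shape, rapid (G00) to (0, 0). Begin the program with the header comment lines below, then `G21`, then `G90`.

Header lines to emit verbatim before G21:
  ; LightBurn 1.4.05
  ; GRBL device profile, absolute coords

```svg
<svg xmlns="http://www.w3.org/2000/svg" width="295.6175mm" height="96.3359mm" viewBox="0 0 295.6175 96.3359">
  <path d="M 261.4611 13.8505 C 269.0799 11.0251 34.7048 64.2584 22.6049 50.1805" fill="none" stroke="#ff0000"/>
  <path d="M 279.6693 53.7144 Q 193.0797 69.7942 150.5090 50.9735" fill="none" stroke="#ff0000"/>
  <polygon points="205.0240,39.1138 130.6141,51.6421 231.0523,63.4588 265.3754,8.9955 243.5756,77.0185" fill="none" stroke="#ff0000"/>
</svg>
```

; LightBurn 1.4.05
; GRBL device profile, absolute coords
G21
G90
G00 X261.4611 Y82.4854
M3 S835
G1 X247.2537 Y79.7977 F1149
G1 X205.6104 Y71.1938 F1149
G1 X149.4275 Y60.1007 F1149
G1 X91.6014 Y49.9453 F1149
G1 X45.0284 Y44.1546 F1149
G1 X22.6049 Y46.1554 F1149
M5
G00 X279.6693 Y42.6215
M3 S835
G1 X252.0288 Y38.2310 F1149
G1 X226.8339 Y35.7795 F1149
G1 X204.0844 Y35.2668 F1149
G1 X183.7805 Y36.6931 F1149
G1 X165.9220 Y40.0583 F1149
G1 X150.5090 Y45.3624 F1149
M5
G00 X205.0240 Y57.2221
M3 S835
G1 X130.6141 Y44.6938 F1149
G1 X231.0523 Y32.8771 F1149
G1 X265.3754 Y87.3404 F1149
G1 X243.5756 Y19.3174 F1149
G1 X205.0240 Y57.2221 F1149
M5
G00 X0.0000 Y0.0000

Since the viewBox matches the mm dimensions, user units are millimetres directly. The only transform is the Y-flip y_m = 96.3359 − y_svg.

Shape 1 is a cubic bezier drawn with `<path>`. Its stroke #ff0000 means cut at S835, F1149. After flipping Y the toolpath is (261.4611,82.4854) → (247.2537,79.7977) → (205.6104,71.1938) → (149.4275,60.1007) → (91.6014,49.9453) → (45.0284,44.1546) → (22.6049,46.1554).

Shape 2 is a quadratic bezier drawn with `<path>`. Its stroke #ff0000 means cut at S835, F1149. After flipping Y the toolpath is (279.6693,42.6215) → (252.0288,38.2310) → (226.8339,35.7795) → (204.0844,35.2668) → (183.7805,36.6931) → (165.9220,40.0583) → (150.5090,45.3624).

Shape 3 is a closed polygon drawn with `<polygon>`. Its stroke #ff0000 means cut at S835, F1149. After flipping Y the toolpath is (205.0240,57.2221) → (130.6141,44.6938) → (231.0523,32.8771) → (265.3754,87.3404) → (243.5756,19.3174) → (205.0240,57.2221), returning to the start.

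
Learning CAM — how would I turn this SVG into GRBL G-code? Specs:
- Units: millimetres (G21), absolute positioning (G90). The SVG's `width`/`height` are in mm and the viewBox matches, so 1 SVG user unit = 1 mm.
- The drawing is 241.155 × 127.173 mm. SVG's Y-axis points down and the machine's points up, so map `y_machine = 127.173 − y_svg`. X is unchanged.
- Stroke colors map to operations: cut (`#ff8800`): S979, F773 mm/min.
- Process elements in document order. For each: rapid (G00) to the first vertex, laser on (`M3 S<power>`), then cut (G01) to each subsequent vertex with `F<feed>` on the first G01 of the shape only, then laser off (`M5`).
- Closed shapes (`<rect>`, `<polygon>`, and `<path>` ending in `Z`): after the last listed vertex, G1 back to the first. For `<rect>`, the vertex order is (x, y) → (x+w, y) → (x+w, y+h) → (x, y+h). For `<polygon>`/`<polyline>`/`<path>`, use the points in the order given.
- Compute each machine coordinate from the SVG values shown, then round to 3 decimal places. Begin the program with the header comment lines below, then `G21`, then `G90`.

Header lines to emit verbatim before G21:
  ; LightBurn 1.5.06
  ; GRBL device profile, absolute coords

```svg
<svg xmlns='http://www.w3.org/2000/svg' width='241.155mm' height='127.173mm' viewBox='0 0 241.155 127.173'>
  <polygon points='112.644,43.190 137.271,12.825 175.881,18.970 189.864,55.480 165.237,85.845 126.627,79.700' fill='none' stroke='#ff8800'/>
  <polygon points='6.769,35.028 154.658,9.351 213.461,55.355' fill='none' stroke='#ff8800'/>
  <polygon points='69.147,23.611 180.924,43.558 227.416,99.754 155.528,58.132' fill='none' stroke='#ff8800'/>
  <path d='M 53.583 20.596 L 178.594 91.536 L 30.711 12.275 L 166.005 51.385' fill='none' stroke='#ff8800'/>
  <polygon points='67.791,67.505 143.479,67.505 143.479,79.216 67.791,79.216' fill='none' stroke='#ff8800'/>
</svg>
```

Since the viewBox matches the mm dimensions, user units are millimetres directly. The only transform is the Y-flip y_m = 127.173 − y_svg.

Shape 1 is a regular polygon drawn with `<polygon>`. Its stroke #ff8800 means cut at S979, F773. After flipping Y the toolpath is (112.644,83.983) → (137.271,114.348) → (175.881,108.203) → (189.864,71.693) → (165.237,41.328) → (126.627,47.473) → (112.644,83.983), returning to the start.

Shape 2 is a closed polygon drawn with `<polygon>`. Its stroke #ff8800 means cut at S979, F773. After flipping Y the toolpath is (6.769,92.145) → (154.658,117.822) → (213.461,71.818) → (6.769,92.145), returning to the start.

Shape 3 is a closed polygon drawn with `<polygon>`. Its stroke #ff8800 means cut at S979, F773. After flipping Y the toolpath is (69.147,103.562) → (180.924,83.615) → (227.416,27.419) → (155.528,69.041) → (69.147,103.562), returning to the start.

Shape 4 is a open polyline drawn with `<path>`. Its stroke #ff8800 means cut at S979, F773. After flipping Y the toolpath is (53.583,106.577) → (178.594,35.637) → (30.711,114.898) → (166.005,75.788).

Shape 5 is a rectangle drawn with `<polygon>`. Its stroke #ff8800 means cut at S979, F773. After flipping Y the toolpath is (67.791,59.668) → (143.479,59.668) → (143.479,47.957) → (67.791,47.957) → (67.791,59.668), returning to the start.

; LightBurn 1.5.06
; GRBL device profile, absolute coords
G21
G90
G00 X112.644 Y83.983
M3 S979
G01 X137.271 Y114.348 F773
G01 X175.881 Y108.203
G01 X189.864 Y71.693
G01 X165.237 Y41.328
G01 X126.627 Y47.473
G01 X112.644 Y83.983
M5
G00 X6.769 Y92.145
M3 S979
G01 X154.658 Y117.822 F773
G01 X213.461 Y71.818
G01 X6.769 Y92.145
M5
G00 X69.147 Y103.562
M3 S979
G01 X180.924 Y83.615 F773
G01 X227.416 Y27.419
G01 X155.528 Y69.041
G01 X69.147 Y103.562
M5
G00 X53.583 Y106.577
M3 S979
G01 X178.594 Y35.637 F773
G01 X30.711 Y114.898
G01 X166.005 Y75.788
M5
G00 X67.791 Y59.668
M3 S979
G01 X143.479 Y59.668 F773
G01 X143.479 Y47.957
G01 X67.791 Y47.957
G01 X67.791 Y59.668
M5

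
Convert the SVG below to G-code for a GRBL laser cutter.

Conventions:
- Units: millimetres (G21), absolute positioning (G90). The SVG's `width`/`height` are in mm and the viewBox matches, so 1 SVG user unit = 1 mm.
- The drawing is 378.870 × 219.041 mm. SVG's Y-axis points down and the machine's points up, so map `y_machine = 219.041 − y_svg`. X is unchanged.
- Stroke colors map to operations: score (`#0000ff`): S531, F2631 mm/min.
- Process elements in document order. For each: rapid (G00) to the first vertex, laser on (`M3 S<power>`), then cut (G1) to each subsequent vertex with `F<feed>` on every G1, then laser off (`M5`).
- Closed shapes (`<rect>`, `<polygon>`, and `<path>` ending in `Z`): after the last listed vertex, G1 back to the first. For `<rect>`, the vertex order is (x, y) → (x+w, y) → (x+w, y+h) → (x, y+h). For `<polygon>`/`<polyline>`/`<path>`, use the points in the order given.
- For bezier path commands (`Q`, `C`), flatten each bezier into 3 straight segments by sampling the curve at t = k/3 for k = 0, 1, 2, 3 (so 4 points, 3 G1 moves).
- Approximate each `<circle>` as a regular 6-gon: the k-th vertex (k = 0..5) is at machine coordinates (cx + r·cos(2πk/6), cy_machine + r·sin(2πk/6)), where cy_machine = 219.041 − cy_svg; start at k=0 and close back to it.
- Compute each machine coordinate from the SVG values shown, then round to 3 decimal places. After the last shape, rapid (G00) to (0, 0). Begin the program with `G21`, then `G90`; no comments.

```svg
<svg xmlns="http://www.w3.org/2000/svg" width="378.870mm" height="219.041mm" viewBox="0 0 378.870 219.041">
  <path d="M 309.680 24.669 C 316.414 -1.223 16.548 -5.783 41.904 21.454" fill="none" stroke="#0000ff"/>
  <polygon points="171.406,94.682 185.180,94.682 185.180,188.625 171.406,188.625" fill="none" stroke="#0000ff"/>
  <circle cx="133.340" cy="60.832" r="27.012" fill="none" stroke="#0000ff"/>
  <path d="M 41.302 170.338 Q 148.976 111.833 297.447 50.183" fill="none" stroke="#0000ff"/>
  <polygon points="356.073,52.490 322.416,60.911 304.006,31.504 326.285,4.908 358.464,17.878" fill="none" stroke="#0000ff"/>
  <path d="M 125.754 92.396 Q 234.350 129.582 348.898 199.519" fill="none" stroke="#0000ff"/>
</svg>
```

G21
G90
G00 X309.680 Y194.372
M3 S531
G1 X237.615 Y212.766 F2631
G1 X101.555 Y214.613 F2631
G1 X41.904 Y197.587 F2631
M5
G00 X171.406 Y124.359
M3 S531
G1 X185.180 Y124.359 F2631
G1 X185.180 Y30.416 F2631
G1 X171.406 Y30.416 F2631
G1 X171.406 Y124.359 F2631
M5
G00 X160.352 Y158.209
M3 S531
G1 X146.846 Y181.602 F2631
G1 X119.834 Y181.602 F2631
G1 X106.328 Y158.209 F2631
G1 X119.834 Y134.816 F2631
G1 X146.846 Y134.816 F2631
G1 X160.352 Y158.209 F2631
M5
G00 X41.302 Y48.703
M3 S531
G1 X117.618 Y88.056 F2631
G1 X202.999 Y128.107 F2631
G1 X297.447 Y168.858 F2631
M5
G00 X356.073 Y166.551
M3 S531
G1 X322.416 Y158.130 F2631
G1 X304.006 Y187.537 F2631
G1 X326.285 Y214.133 F2631
G1 X358.464 Y201.163 F2631
G1 X356.073 Y166.551 F2631
M5
G00 X125.754 Y126.645
M3 S531
G1 X198.813 Y98.215 F2631
G1 X273.194 Y62.508 F2631
G1 X348.898 Y19.522 F2631
M5
G00 X0.000 Y0.000

viewBox `0 0 378.870 219.041` with mm width/height → 1 unit = 1 mm. Flip: y_m = 219.041 − y_svg.

**Shape 1** — `<path>` cubic bezier, stroke `#0000ff` → score (S531, F2631). Control points (SVG): P0=(309.680,24.669), P1=(316.414,-1.223), P2=(16.548,-5.783), P3=(41.904,21.454); sampled at t=k/3. Machine vertices: (309.680,194.372) → (237.615,212.766) → (101.555,214.613) → (41.904,197.587). Open path.

**Shape 2** — `<polygon>` rectangle, stroke `#0000ff` → score (S531, F2631). Machine vertices: (171.406,124.359) → (185.180,124.359) → (185.180,30.416) → (171.406,30.416) → (171.406,124.359). Closed: final G1 returns to the first vertex.

**Shape 3** — `<circle>` circle, stroke `#0000ff` → score (S531, F2631). Machine vertices: (160.352,158.209) → (146.846,181.602) → (119.834,181.602) → (106.328,158.209) → (119.834,134.816) → (146.846,134.816) → (160.352,158.209). Closed: final G1 returns to the first vertex.

**Shape 4** — `<path>` quadratic bezier, stroke `#0000ff` → score (S531, F2631). Control points (SVG): P0=(41.302,170.338), P1=(148.976,111.833), P2=(297.447,50.183); sampled at t=k/3. Machine vertices: (41.302,48.703) → (117.618,88.056) → (202.999,128.107) → (297.447,168.858). Open path.

**Shape 5** — `<polygon>` regular polygon, stroke `#0000ff` → score (S531, F2631). Machine vertices: (356.073,166.551) → (322.416,158.130) → (304.006,187.537) → (326.285,214.133) → (358.464,201.163) → (356.073,166.551). Closed: final G1 returns to the first vertex.

**Shape 6** — `<path>` quadratic bezier, stroke `#0000ff` → score (S531, F2631). Control points (SVG): P0=(125.754,92.396), P1=(234.350,129.582), P2=(348.898,199.519); sampled at t=k/3. Machine vertices: (125.754,126.645) → (198.813,98.215) → (273.194,62.508) → (348.898,19.522). Open path.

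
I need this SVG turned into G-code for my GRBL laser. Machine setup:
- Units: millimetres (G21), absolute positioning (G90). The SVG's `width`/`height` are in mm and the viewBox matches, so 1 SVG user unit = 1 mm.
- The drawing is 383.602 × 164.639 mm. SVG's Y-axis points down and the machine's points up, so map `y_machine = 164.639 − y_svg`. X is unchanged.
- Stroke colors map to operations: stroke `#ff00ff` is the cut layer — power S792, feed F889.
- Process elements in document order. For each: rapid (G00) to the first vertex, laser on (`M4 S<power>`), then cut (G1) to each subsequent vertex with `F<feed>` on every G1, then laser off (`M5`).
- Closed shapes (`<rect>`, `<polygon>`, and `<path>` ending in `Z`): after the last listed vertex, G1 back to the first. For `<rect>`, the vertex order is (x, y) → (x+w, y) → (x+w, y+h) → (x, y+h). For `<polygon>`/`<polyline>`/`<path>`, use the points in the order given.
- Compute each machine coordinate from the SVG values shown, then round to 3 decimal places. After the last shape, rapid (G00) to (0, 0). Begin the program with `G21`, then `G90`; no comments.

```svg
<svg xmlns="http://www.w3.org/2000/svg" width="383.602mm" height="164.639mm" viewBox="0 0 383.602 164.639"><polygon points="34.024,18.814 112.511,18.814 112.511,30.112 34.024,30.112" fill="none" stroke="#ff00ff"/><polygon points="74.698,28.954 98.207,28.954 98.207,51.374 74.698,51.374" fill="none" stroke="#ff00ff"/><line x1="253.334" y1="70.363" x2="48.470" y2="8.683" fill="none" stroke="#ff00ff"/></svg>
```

G21
G90
G00 X34.024 Y145.825
M4 S792
G1 X112.511 Y145.825 F889
G1 X112.511 Y134.527 F889
G1 X34.024 Y134.527 F889
G1 X34.024 Y145.825 F889
M5
G00 X74.698 Y135.685
M4 S792
G1 X98.207 Y135.685 F889
G1 X98.207 Y113.265 F889
G1 X74.698 Y113.265 F889
G1 X74.698 Y135.685 F889
M5
G00 X253.334 Y94.276
M4 S792
G1 X48.470 Y155.956 F889
M5
G00 X0.000 Y0.000

1 u = 1 mm; y_m = 164.639 − y.

[1] `<polygon>` rectangle, #ff00ff→cut S792 F889: (34.024,145.825) → (112.511,145.825) → (112.511,134.527) → (34.024,134.527) → (34.024,145.825) (closed)

[2] `<polygon>` rectangle, #ff00ff→cut S792 F889: (74.698,135.685) → (98.207,135.685) → (98.207,113.265) → (74.698,113.265) → (74.698,135.685) (closed)

[3] `<line>` line segment, #ff00ff→cut S792 F889: (253.334,94.276) → (48.470,155.956)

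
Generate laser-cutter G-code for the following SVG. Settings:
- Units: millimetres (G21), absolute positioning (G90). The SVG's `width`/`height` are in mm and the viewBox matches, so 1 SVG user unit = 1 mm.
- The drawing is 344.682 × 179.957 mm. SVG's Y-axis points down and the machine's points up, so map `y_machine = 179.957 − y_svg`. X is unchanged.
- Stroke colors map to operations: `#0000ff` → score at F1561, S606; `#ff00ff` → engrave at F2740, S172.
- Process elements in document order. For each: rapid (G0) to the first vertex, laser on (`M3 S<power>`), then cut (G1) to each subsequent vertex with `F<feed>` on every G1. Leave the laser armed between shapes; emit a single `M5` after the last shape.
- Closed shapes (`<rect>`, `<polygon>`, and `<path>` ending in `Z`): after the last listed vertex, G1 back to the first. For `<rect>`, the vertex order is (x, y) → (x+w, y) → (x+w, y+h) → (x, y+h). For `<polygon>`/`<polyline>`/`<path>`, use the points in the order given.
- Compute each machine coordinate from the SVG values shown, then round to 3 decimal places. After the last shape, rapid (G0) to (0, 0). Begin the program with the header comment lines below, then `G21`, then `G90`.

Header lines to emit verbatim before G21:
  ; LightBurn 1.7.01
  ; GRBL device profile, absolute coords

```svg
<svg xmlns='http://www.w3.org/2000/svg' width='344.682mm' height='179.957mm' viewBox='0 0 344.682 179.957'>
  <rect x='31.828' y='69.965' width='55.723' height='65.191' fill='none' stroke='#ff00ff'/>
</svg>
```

viewBox `0 0 344.682 179.957` with mm width/height → 1 unit = 1 mm. Flip: y_m = 179.957 − y_svg.

**Shape 1** — `<rect>` rectangle, stroke `#ff00ff` → engrave (S172, F2740). Machine vertices: (31.828,109.992) → (87.551,109.992) → (87.551,44.801) → (31.828,44.801) → (31.828,109.992). Closed: final G1 returns to the first vertex.

; LightBurn 1.7.01
; GRBL device profile, absolute coords
G21
G90
G0 X31.828 Y109.992
M3 S172
G1 X87.551 Y109.992 F2740
G1 X87.551 Y44.801 F2740
G1 X31.828 Y44.801 F2740
G1 X31.828 Y109.992 F2740
M5
G0 X0.000 Y0.000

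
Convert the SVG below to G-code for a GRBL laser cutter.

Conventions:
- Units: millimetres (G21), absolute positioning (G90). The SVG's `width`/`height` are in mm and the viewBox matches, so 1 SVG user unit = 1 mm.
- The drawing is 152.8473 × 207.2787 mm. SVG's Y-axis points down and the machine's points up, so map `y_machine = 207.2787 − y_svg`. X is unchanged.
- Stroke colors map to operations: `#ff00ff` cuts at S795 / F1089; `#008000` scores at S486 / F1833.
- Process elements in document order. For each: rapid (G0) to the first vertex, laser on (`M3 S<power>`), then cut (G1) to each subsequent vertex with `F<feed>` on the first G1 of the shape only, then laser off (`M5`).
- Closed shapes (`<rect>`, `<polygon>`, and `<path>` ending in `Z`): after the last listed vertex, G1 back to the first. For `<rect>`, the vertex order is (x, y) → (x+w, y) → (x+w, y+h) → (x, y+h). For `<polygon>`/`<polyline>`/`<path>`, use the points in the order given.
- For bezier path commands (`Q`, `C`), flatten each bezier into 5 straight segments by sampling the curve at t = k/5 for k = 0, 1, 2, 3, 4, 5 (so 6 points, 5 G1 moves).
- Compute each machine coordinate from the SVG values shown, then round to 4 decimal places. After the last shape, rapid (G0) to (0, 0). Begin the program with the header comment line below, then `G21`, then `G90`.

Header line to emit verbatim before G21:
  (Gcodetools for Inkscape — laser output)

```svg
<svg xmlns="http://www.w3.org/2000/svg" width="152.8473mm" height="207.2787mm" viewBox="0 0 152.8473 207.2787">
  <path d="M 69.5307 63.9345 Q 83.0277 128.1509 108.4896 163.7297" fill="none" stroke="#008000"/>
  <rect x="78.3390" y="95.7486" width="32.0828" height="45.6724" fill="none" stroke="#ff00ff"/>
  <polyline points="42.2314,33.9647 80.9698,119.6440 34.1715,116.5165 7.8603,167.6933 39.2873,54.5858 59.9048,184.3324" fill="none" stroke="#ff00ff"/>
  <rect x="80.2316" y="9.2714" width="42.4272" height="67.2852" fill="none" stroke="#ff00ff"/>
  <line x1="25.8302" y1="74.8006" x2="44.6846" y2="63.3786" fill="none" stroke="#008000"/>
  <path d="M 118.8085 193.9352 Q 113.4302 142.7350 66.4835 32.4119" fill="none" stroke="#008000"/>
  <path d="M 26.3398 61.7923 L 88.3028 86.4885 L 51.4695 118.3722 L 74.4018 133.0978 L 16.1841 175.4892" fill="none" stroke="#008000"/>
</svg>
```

viewBox `0 0 152.8473 207.2787` with mm width/height → 1 unit = 1 mm. Flip: y_m = 207.2787 − y_svg.

**Shape 1** — `<path>` quadratic bezier, stroke `#008000` → score (S486, F1833). Control points (SVG): P0=(69.5307,63.9345), P1=(83.0277,128.1509), P2=(108.4896,163.7297); sampled at t=k/5. Machine vertices: (69.5307,143.3442) → (75.4081,118.8031) → (82.2427,96.5531) → (90.0345,76.5941) → (98.7834,58.9260) → (108.4896,43.5490). Open path.

**Shape 2** — `<rect>` rectangle, stroke `#ff00ff` → cut (S795, F1089). Machine vertices: (78.3390,111.5301) → (110.4218,111.5301) → (110.4218,65.8577) → (78.3390,65.8577) → (78.3390,111.5301). Closed: final G1 returns to the first vertex.

**Shape 3** — `<polyline>` open polyline, stroke `#ff00ff` → cut (S795, F1089). Machine vertices: (42.2314,173.3140) → (80.9698,87.6347) → (34.1715,90.7622) → (7.8603,39.5854) → (39.2873,152.6929) → (59.9048,22.9463). Open path.

**Shape 4** — `<rect>` rectangle, stroke `#ff00ff` → cut (S795, F1089). Machine vertices: (80.2316,198.0073) → (122.6588,198.0073) → (122.6588,130.7221) → (80.2316,130.7221) → (80.2316,198.0073). Closed: final G1 returns to the first vertex.

**Shape 5** — `<line>` line segment, stroke `#008000` → score (S486, F1833). Machine vertices: (25.8302,132.4781) → (44.6846,143.9001). Open path.

**Shape 6** — `<path>` quadratic bezier, stroke `#008000` → score (S486, F1833). Control points (SVG): P0=(118.8085,193.9352), P1=(113.4302,142.7350), P2=(66.4835,32.4119); sampled at t=k/5. Machine vertices: (118.8085,13.3435) → (114.9944,36.1885) → (107.8549,63.7633) → (97.3899,96.0680) → (83.5994,133.1025) → (66.4835,174.8668). Open path.

**Shape 7** — `<path>` open polyline, stroke `#008000` → score (S486, F1833). Machine vertices: (26.3398,145.4864) → (88.3028,120.7902) → (51.4695,88.9065) → (74.4018,74.1809) → (16.1841,31.7895). Open path.

(Gcodetools for Inkscape — laser output)
G21
G90
G0 X69.5307 Y143.3442
M3 S486
G1 X75.4081 Y118.8031 F1833
G1 X82.2427 Y96.5531
G1 X90.0345 Y76.5941
G1 X98.7834 Y58.9260
G1 X108.4896 Y43.5490
M5
G0 X78.3390 Y111.5301
M3 S795
G1 X110.4218 Y111.5301 F1089
G1 X110.4218 Y65.8577
G1 X78.3390 Y65.8577
G1 X78.3390 Y111.5301
M5
G0 X42.2314 Y173.3140
M3 S795
G1 X80.9698 Y87.6347 F1089
G1 X34.1715 Y90.7622
G1 X7.8603 Y39.5854
G1 X39.2873 Y152.6929
G1 X59.9048 Y22.9463
M5
G0 X80.2316 Y198.0073
M3 S795
G1 X122.6588 Y198.0073 F1089
G1 X122.6588 Y130.7221
G1 X80.2316 Y130.7221
G1 X80.2316 Y198.0073
M5
G0 X25.8302 Y132.4781
M3 S486
G1 X44.6846 Y143.9001 F1833
M5
G0 X118.8085 Y13.3435
M3 S486
G1 X114.9944 Y36.1885 F1833
G1 X107.8549 Y63.7633
G1 X97.3899 Y96.0680
G1 X83.5994 Y133.1025
G1 X66.4835 Y174.8668
M5
G0 X26.3398 Y145.4864
M3 S486
G1 X88.3028 Y120.7902 F1833
G1 X51.4695 Y88.9065
G1 X74.4018 Y74.1809
G1 X16.1841 Y31.7895
M5
G0 X0.0000 Y0.0000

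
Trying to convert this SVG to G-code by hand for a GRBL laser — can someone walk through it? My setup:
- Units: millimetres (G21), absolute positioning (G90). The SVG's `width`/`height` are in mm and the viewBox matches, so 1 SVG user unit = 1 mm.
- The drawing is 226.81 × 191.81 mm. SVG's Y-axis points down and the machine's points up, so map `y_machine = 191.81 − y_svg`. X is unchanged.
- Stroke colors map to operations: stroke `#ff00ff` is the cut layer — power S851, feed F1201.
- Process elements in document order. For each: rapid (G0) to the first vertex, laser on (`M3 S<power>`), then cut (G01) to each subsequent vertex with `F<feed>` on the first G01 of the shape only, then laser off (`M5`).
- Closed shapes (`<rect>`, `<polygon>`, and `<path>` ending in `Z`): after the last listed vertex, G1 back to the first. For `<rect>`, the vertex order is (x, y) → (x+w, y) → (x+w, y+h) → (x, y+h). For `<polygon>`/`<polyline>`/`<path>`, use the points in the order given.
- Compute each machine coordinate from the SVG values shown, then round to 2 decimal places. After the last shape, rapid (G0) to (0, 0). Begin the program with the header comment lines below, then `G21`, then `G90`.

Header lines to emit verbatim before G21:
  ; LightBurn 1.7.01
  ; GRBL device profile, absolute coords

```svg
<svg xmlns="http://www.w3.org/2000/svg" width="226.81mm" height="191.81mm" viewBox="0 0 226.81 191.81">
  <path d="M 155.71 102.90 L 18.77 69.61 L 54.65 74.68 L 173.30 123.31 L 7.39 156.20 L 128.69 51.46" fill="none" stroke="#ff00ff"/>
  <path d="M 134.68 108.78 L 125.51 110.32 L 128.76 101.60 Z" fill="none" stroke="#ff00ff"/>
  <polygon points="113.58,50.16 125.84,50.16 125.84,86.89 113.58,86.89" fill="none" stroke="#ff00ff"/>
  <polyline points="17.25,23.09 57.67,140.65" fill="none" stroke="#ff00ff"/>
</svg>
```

; LightBurn 1.7.01
; GRBL device profile, absolute coords
G21
G90
G0 X155.71 Y88.91
M3 S851
G01 X18.77 Y122.20 F1201
G01 X54.65 Y117.13
G01 X173.30 Y68.50
G01 X7.39 Y35.61
G01 X128.69 Y140.35
M5
G0 X134.68 Y83.03
M3 S851
G01 X125.51 Y81.49 F1201
G01 X128.76 Y90.21
G01 X134.68 Y83.03
M5
G0 X113.58 Y141.65
M3 S851
G01 X125.84 Y141.65 F1201
G01 X125.84 Y104.92
G01 X113.58 Y104.92
G01 X113.58 Y141.65
M5
G0 X17.25 Y168.72
M3 S851
G01 X57.67 Y51.16 F1201
M5
G0 X0.00 Y0.00

1 u = 1 mm; y_m = 191.81 − y.

[1] `<path>` open polyline, #ff00ff→cut S851 F1201: (155.71,88.91) → (18.77,122.20) → (54.65,117.13) → (173.30,68.50) → (7.39,35.61) → (128.69,140.35)

[2] `<path>` regular polygon, #ff00ff→cut S851 F1201: (134.68,83.03) → (125.51,81.49) → (128.76,90.21) → (134.68,83.03) (closed)

[3] `<polygon>` rectangle, #ff00ff→cut S851 F1201: (113.58,141.65) → (125.84,141.65) → (125.84,104.92) → (113.58,104.92) → (113.58,141.65) (closed)

[4] `<polyline>` line segment, #ff00ff→cut S851 F1201: (17.25,168.72) → (57.67,51.16)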